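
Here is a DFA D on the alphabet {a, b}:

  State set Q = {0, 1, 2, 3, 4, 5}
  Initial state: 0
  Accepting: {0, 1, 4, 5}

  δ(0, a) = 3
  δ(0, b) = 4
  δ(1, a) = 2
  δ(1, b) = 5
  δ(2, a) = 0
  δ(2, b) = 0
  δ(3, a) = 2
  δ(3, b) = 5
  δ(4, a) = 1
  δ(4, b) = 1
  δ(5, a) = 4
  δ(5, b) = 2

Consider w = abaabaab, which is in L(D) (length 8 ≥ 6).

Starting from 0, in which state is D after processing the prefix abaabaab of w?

Run of D on the first 8 characters of w = a b a a b a a b:
  step 0: 0  (start)
  step 1: 3  (read a: 0→3)
  step 2: 5  (read b: 3→5)
  step 3: 4  (read a: 5→4)
  step 4: 1  (read a: 4→1)
  step 5: 5  (read b: 1→5)
  step 6: 4  (read a: 5→4)
  step 7: 1  (read a: 4→1)
  step 8: 5  (read b: 1→5)

After reading 8 characters, D is in state 5.
(This kind of state-tracing is the core of the pumping-lemma construction: with 6 states, pigeonhole forces a repeat within the first 6 steps.)

5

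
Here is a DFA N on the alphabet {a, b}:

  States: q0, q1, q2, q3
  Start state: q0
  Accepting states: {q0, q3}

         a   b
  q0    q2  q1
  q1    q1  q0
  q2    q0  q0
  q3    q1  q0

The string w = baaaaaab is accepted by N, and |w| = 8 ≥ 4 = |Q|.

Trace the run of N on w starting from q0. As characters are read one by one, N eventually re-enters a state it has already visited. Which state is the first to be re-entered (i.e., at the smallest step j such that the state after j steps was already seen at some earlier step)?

Run of N on w = b a a a a a a b:
  step 0: q0  (start)
  step 1: q1  (read b: q0→q1)
  step 2: q1  (read a: q1→q1)   ← first repeat (q1 seen earlier)
  step 3: q1  (read a: q1→q1)
  step 4: q1  (read a: q1→q1)
  step 5: q1  (read a: q1→q1)
  step 6: q1  (read a: q1→q1)
  step 7: q1  (read a: q1→q1)
  step 8: q0  (read b: q1→q0)

The earliest repeat is at step j = 2: N is in q1, which it already visited at step i = 1.

q1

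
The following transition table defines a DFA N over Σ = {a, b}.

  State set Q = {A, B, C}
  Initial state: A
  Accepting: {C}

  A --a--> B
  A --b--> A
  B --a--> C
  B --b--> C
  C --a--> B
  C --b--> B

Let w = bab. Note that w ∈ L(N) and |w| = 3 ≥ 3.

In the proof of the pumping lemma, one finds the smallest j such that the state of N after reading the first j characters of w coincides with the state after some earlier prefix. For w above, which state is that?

Run of N on w = b a b:
  step 0: A  (start)
  step 1: A  (read b: A→A)   ← first repeat (A seen earlier)
  step 2: B  (read a: A→B)
  step 3: C  (read b: B→C)

The earliest repeat is at step j = 1: N is in A, which it already visited at step i = 0.
The DFA has 3 states, so the proof of the pumping lemma guarantees a repeated state among the first 3+1 visited; the segment between the two visits is the pumpable y.

A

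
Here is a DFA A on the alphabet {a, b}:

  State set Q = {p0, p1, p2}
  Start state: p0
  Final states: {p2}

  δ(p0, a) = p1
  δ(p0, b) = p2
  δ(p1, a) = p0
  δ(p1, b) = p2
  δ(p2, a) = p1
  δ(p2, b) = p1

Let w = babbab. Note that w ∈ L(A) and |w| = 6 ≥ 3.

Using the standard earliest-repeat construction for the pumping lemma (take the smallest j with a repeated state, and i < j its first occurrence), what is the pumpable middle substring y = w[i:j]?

ab

State sequence: p0 -b-> p2 -a-> p1 -b-> p2 -b-> p1 -a-> p0 -b-> p2
First repeat at step 3: p2 was already visited.

So i = 1, j = 3, giving x = w[0:1] = b, y = w[1:3] = ab, z = w[3:6] = bab.
Check: |xy| = 3 ≤ 3 and |y| = 2 ≥ 1. Reading y takes A from p2 back to p2, so every xyⁱz is accepted.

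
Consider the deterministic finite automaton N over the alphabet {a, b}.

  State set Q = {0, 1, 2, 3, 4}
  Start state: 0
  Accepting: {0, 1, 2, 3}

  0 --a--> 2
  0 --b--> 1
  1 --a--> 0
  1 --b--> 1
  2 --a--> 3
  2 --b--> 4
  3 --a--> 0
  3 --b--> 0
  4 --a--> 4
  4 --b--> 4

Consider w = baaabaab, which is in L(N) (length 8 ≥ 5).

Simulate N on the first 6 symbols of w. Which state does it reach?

State sequence: 0 -b-> 1 -a-> 0 -a-> 2 -a-> 3 -b-> 0 -a-> 2

After reading 6 characters, N is in state 2.
(This kind of state-tracing is the core of the pumping-lemma construction: with 5 states, pigeonhole forces a repeat within the first 5 steps.)

2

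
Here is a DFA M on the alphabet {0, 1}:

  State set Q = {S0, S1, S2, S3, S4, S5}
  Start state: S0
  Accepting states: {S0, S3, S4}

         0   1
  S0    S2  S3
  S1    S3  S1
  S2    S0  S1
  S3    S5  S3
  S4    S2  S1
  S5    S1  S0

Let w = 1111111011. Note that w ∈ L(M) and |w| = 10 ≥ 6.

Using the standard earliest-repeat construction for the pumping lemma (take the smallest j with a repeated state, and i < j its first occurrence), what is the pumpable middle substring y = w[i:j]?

State sequence: S0 -1-> S3 -1-> S3 -1-> S3 -1-> S3 -1-> S3 -1-> S3 -1-> S3 -0-> S5 -1-> S0 -1-> S3
First repeat at step 2: S3 was already visited.

So i = 1, j = 2, giving x = w[0:1] = 1, y = w[1:2] = 1, z = w[2:10] = 11111011.
Check: |xy| = 2 ≤ 6 and |y| = 1 ≥ 1. Reading y takes M from S3 back to S3, so every xyⁱz is accepted.
The DFA has 6 states, so the proof of the pumping lemma guarantees a repeated state among the first 6+1 visited; the segment between the two visits is the pumpable y.

1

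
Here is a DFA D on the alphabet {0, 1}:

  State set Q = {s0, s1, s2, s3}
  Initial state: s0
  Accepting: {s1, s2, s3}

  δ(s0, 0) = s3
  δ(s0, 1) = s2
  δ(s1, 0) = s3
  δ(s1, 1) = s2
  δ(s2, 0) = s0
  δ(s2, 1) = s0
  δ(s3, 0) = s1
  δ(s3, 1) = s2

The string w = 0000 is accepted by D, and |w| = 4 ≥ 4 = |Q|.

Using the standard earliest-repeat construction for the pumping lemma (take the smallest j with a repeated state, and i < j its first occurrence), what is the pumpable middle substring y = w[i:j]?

Run of D on w = 0 0 0 0:
  step 0: s0  (start)
  step 1: s3  (read 0: s0→s3)
  step 2: s1  (read 0: s3→s1)
  step 3: s3  (read 0: s1→s3)   ← first repeat (s3 seen earlier)
  step 4: s1  (read 0: s3→s1)

So i = 1, j = 3, giving x = w[0:1] = 0, y = w[1:3] = 00, z = w[3:4] = 0.
Check: |xy| = 3 ≤ 4 and |y| = 2 ≥ 1. Reading y takes D from s3 back to s3, so every xyⁱz is accepted.
Since D has 4 states, any run of length ≥ 4 visits 4+1 states, so by pigeonhole some state repeats within the first 4 steps — that repeat gives the pumpable loop.

00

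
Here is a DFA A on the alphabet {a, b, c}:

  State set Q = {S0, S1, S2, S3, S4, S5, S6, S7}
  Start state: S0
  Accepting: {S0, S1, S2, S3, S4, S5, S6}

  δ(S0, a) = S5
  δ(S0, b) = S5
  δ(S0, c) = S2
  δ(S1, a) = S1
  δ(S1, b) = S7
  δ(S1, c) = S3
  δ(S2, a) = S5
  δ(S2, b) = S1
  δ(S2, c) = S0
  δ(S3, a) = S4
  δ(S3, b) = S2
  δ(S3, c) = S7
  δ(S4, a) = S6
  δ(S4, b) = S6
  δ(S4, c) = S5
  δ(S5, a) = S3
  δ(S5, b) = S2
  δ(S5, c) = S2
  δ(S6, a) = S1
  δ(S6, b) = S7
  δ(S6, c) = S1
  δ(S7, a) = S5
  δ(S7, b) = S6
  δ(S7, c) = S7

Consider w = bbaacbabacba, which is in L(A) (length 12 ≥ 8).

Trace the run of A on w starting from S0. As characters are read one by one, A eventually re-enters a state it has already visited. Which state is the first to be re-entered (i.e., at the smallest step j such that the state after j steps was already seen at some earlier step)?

State sequence: S0 -b-> S5 -b-> S2 -a-> S5 -a-> S3 -c-> S7 -b-> S6 -a-> S1 -b-> S7 -a-> S5 -c-> S2 -b-> S1 -a-> S1
First repeat at step 3: S5 was already visited.

The earliest repeat is at step j = 3: A is in S5, which it already visited at step i = 1.
Pumping length from the standard proof: p = 8 (the number of states). The repeated state found above gives |xy| = j ≤ 8 and |y| = j − i ≥ 1.

S5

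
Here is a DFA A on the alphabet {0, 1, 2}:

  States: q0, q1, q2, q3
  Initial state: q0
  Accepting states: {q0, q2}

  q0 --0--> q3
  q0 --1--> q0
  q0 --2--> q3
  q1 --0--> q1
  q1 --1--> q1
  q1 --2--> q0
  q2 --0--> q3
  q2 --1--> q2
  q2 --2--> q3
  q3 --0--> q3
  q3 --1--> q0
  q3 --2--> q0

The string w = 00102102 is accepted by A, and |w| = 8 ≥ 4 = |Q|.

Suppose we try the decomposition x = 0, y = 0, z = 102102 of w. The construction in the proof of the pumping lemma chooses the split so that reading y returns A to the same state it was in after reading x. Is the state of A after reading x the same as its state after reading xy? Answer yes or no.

State sequence: q0 -0-> q3 -0-> q3

After x (step 1): q3. After xy (step 2): q3.
They match, so y = 0 drives A around a cycle from q3 back to itself; pumping y any number of times keeps A in q3 before reading z, and xyⁱz ∈ L(A) for every i ≥ 0.

yes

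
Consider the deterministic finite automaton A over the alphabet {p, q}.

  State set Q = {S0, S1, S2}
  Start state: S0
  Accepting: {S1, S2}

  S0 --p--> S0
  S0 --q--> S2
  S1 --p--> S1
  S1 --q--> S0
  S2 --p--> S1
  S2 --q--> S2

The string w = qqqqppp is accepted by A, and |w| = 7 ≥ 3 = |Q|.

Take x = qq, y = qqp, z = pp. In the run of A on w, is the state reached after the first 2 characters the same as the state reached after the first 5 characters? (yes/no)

State sequence: S0 -q-> S2 -q-> S2 -q-> S2 -q-> S2 -p-> S1

After x (step 2): S2. After xy (step 5): S1.
They differ (S2 ≠ S1), so y is not a cycle from the state after x; this split is not the one the pumping-lemma construction produces, and pumping y need not keep the string in L(A).

no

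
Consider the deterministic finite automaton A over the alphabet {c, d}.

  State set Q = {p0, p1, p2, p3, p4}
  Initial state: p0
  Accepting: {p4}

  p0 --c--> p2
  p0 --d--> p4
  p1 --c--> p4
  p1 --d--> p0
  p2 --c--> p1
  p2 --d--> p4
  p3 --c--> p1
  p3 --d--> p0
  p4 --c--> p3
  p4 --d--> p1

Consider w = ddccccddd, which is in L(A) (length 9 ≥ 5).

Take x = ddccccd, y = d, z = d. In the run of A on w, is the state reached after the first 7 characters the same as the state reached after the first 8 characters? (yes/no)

State sequence: p0 -d-> p4 -d-> p1 -c-> p4 -c-> p3 -c-> p1 -c-> p4 -d-> p1 -d-> p0

After x (step 7): p1. After xy (step 8): p0.
They differ (p1 ≠ p0), so y is not a cycle from the state after x; this split is not the one the pumping-lemma construction produces, and pumping y need not keep the string in L(A).

no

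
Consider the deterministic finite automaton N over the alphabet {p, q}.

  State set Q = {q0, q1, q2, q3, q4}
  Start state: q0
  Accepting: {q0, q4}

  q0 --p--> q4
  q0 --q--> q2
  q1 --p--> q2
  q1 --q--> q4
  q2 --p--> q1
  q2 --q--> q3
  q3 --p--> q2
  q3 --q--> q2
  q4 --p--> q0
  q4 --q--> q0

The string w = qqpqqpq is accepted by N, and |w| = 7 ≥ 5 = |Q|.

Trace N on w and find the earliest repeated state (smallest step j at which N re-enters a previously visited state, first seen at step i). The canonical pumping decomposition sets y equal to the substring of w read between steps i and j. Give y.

qp

Run of N on w = q q p q q p q:
  step 0: q0  (start)
  step 1: q2  (read q: q0→q2)
  step 2: q3  (read q: q2→q3)
  step 3: q2  (read p: q3→q2)   ← first repeat (q2 seen earlier)
  step 4: q3  (read q: q2→q3)
  step 5: q2  (read q: q3→q2)
  step 6: q1  (read p: q2→q1)
  step 7: q4  (read q: q1→q4)

So i = 1, j = 3, giving x = w[0:1] = q, y = w[1:3] = qp, z = w[3:7] = qqpq.
Check: |xy| = 3 ≤ 5 and |y| = 2 ≥ 1. Reading y takes N from q2 back to q2, so every xyⁱz is accepted.
Since N has 5 states, any run of length ≥ 5 visits 5+1 states, so by pigeonhole some state repeats within the first 5 steps — that repeat gives the pumpable loop.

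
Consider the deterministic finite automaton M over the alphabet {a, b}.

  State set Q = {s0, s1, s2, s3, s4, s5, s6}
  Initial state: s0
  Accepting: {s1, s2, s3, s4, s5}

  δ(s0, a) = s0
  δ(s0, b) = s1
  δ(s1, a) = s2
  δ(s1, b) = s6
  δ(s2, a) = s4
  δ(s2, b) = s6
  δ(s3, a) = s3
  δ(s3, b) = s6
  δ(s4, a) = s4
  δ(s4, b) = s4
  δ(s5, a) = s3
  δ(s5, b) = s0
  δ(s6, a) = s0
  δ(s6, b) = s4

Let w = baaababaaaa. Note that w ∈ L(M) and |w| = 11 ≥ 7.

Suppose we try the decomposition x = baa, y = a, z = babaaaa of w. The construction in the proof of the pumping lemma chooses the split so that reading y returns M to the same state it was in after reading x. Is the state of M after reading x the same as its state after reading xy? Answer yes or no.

yes

Run of M on the first 4 characters of w = b a a a:
  step 0: s0  (start)
  step 1: s1  (read b: s0→s1)
  step 2: s2  (read a: s1→s2)
  step 3: s4  (read a: s2→s4)
  step 4: s4  (read a: s4→s4)

After x (step 3): s4. After xy (step 4): s4.
They match, so y = a drives M around a cycle from s4 back to itself; pumping y any number of times keeps M in s4 before reading z, and xyⁱz ∈ L(M) for every i ≥ 0.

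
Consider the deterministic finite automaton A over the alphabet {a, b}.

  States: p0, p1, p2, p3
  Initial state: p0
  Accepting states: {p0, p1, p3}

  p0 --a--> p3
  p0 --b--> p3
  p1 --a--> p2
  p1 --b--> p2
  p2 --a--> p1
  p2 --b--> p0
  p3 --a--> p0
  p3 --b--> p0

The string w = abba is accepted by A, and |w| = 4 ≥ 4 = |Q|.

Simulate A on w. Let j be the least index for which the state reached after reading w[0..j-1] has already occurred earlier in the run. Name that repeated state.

Run of A on w = a b b a:
  step 0: p0  (start)
  step 1: p3  (read a: p0→p3)
  step 2: p0  (read b: p3→p0)   ← first repeat (p0 seen earlier)
  step 3: p3  (read b: p0→p3)
  step 4: p0  (read a: p3→p0)

The earliest repeat is at step j = 2: A is in p0, which it already visited at step i = 0.
The DFA has 4 states, so the proof of the pumping lemma guarantees a repeated state among the first 4+1 visited; the segment between the two visits is the pumpable y.

p0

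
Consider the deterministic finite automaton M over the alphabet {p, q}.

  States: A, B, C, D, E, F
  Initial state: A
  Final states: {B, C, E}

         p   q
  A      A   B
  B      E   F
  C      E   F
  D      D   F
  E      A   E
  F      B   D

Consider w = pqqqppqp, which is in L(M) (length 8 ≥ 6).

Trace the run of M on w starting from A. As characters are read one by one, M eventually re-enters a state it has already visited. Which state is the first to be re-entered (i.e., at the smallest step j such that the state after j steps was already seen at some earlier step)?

Run of M on w = p q q q p p q p:
  step 0: A  (start)
  step 1: A  (read p: A→A)   ← first repeat (A seen earlier)
  step 2: B  (read q: A→B)
  step 3: F  (read q: B→F)
  step 4: D  (read q: F→D)
  step 5: D  (read p: D→D)
  step 6: D  (read p: D→D)
  step 7: F  (read q: D→F)
  step 8: B  (read p: F→B)

The earliest repeat is at step j = 1: M is in A, which it already visited at step i = 0.
Since M has 6 states, any run of length ≥ 6 visits 6+1 states, so by pigeonhole some state repeats within the first 6 steps — that repeat gives the pumpable loop.

A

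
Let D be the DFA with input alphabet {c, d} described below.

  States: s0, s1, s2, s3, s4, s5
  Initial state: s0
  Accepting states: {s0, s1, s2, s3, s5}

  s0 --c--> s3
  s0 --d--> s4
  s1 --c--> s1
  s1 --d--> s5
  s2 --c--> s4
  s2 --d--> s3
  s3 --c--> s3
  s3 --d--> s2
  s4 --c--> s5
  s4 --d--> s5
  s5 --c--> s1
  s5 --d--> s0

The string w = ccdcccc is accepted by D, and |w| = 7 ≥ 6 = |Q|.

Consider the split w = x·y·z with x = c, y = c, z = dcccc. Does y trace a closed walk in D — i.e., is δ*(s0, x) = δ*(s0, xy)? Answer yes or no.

State sequence: s0 -c-> s3 -c-> s3

After x (step 1): s3. After xy (step 2): s3.
They match, so y = c drives D around a cycle from s3 back to itself; pumping y any number of times keeps D in s3 before reading z, and xyⁱz ∈ L(D) for every i ≥ 0.

yes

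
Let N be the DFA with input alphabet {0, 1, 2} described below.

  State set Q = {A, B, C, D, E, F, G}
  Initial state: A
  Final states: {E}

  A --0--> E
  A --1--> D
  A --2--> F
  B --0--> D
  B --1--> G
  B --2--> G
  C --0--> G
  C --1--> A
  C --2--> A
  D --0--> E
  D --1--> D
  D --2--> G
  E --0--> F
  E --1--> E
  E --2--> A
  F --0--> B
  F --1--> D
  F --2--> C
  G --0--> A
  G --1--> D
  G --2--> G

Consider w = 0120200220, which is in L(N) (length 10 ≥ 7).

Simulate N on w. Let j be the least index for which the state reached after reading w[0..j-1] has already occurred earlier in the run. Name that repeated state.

E

State sequence: A -0-> E -1-> E -2-> A -0-> E -2-> A -0-> E -0-> F -2-> C -2-> A -0-> E
First repeat at step 2: E was already visited.

The earliest repeat is at step j = 2: N is in E, which it already visited at step i = 1.
The DFA has 7 states, so the proof of the pumping lemma guarantees a repeated state among the first 7+1 visited; the segment between the two visits is the pumpable y.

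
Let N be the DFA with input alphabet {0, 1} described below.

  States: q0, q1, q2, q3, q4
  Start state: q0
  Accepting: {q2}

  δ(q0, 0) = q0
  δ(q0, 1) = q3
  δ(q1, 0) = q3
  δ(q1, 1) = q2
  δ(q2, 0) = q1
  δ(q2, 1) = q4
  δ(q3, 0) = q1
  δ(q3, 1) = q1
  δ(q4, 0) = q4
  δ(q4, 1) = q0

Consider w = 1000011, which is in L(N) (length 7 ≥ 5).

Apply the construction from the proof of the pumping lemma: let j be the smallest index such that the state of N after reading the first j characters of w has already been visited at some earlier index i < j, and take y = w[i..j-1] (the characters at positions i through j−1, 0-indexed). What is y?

00

State sequence: q0 -1-> q3 -0-> q1 -0-> q3 -0-> q1 -0-> q3 -1-> q1 -1-> q2
First repeat at step 3: q3 was already visited.

So i = 1, j = 3, giving x = w[0:1] = 1, y = w[1:3] = 00, z = w[3:7] = 0011.
Check: |xy| = 3 ≤ 5 and |y| = 2 ≥ 1. Reading y takes N from q3 back to q3, so every xyⁱz is accepted.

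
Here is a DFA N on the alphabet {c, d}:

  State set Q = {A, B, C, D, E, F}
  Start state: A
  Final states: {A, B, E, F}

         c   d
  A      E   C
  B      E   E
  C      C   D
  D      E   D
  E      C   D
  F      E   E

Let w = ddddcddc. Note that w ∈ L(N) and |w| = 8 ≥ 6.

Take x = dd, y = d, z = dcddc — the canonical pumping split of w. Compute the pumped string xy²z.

dddddcddc

xy^2z = dd·d·d·dcddc = dddddcddc.
Reading y = d takes N from D back to D, so after x·y·y the machine is still in D, and z then leads to the accepting state E. Hence dddddcddc ∈ L(N).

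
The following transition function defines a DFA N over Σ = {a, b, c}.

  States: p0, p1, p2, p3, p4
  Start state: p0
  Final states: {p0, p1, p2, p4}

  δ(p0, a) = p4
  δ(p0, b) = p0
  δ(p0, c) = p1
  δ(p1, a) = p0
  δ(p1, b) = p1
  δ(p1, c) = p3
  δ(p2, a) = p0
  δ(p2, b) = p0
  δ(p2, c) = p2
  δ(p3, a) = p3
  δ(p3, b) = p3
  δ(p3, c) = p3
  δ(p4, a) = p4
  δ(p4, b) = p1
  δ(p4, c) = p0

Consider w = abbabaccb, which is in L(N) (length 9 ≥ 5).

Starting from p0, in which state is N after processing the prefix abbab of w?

p0

State sequence: p0 -a-> p4 -b-> p1 -b-> p1 -a-> p0 -b-> p0

After reading 5 characters, N is in state p0.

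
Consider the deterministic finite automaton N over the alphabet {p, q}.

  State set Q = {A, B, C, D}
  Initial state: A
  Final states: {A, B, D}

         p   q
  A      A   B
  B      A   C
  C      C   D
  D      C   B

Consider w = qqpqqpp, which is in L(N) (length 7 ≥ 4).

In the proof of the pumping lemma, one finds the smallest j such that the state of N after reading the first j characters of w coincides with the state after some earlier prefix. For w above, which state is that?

Run of N on w = q q p q q p p:
  step 0: A  (start)
  step 1: B  (read q: A→B)
  step 2: C  (read q: B→C)
  step 3: C  (read p: C→C)   ← first repeat (C seen earlier)
  step 4: D  (read q: C→D)
  step 5: B  (read q: D→B)
  step 6: A  (read p: B→A)
  step 7: A  (read p: A→A)

The earliest repeat is at step j = 3: N is in C, which it already visited at step i = 2.
Since N has 4 states, any run of length ≥ 4 visits 4+1 states, so by pigeonhole some state repeats within the first 4 steps — that repeat gives the pumpable loop.

C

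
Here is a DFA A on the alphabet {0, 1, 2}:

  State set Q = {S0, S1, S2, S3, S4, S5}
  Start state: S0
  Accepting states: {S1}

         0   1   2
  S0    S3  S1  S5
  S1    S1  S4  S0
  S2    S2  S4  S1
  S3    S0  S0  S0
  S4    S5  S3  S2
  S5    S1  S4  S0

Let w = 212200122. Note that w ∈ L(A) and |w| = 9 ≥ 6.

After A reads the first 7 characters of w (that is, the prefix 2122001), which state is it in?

S4

State sequence: S0 -2-> S5 -1-> S4 -2-> S2 -2-> S1 -0-> S1 -0-> S1 -1-> S4

After reading 7 characters, A is in state S4.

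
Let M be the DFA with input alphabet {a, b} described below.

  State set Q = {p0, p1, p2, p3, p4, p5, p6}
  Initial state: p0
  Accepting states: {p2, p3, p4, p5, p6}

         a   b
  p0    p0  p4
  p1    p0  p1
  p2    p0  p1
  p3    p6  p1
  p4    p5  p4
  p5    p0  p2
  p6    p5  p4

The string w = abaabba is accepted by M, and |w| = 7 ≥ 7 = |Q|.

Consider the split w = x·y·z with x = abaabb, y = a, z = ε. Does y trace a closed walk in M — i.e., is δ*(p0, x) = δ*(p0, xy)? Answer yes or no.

no

Run of M on the first 7 characters of w = a b a a b b a:
  step 0: p0  (start)
  step 1: p0  (read a: p0→p0)
  step 2: p4  (read b: p0→p4)
  step 3: p5  (read a: p4→p5)
  step 4: p0  (read a: p5→p0)
  step 5: p4  (read b: p0→p4)
  step 6: p4  (read b: p4→p4)
  step 7: p5  (read a: p4→p5)

After x (step 6): p4. After xy (step 7): p5.
They differ (p4 ≠ p5), so y is not a cycle from the state after x; this split is not the one the pumping-lemma construction produces, and pumping y need not keep the string in L(M).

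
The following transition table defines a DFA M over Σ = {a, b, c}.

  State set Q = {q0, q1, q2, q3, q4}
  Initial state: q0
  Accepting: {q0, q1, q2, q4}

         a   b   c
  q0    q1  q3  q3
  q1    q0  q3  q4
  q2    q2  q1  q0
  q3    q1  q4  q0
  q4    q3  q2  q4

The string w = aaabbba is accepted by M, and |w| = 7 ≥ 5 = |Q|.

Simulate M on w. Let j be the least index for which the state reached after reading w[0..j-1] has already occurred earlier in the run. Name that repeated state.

q0

Run of M on w = a a a b b b a:
  step 0: q0  (start)
  step 1: q1  (read a: q0→q1)
  step 2: q0  (read a: q1→q0)   ← first repeat (q0 seen earlier)
  step 3: q1  (read a: q0→q1)
  step 4: q3  (read b: q1→q3)
  step 5: q4  (read b: q3→q4)
  step 6: q2  (read b: q4→q2)
  step 7: q2  (read a: q2→q2)

The earliest repeat is at step j = 2: M is in q0, which it already visited at step i = 0.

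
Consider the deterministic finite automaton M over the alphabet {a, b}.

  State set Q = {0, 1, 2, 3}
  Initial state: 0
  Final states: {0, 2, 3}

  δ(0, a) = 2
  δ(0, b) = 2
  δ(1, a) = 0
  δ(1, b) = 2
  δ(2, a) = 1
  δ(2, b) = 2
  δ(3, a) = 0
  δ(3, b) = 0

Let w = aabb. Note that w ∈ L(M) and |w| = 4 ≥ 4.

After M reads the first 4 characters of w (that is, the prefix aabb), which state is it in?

State sequence: 0 -a-> 2 -a-> 1 -b-> 2 -b-> 2

After reading 4 characters, M is in state 2.
(This kind of state-tracing is the core of the pumping-lemma construction: with 4 states, pigeonhole forces a repeat within the first 4 steps.)

2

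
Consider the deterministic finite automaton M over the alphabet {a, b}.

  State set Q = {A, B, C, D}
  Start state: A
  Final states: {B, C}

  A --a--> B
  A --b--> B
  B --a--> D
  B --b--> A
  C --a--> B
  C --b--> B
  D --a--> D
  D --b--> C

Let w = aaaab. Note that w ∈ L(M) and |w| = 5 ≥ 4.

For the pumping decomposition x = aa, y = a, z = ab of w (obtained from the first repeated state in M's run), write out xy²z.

aaaaab

xy^2z = aa·a·a·ab = aaaaab.
Reading y = a takes M from D back to D, so after x·y·y the machine is still in D, and z then leads to the accepting state C. Hence aaaaab ∈ L(M).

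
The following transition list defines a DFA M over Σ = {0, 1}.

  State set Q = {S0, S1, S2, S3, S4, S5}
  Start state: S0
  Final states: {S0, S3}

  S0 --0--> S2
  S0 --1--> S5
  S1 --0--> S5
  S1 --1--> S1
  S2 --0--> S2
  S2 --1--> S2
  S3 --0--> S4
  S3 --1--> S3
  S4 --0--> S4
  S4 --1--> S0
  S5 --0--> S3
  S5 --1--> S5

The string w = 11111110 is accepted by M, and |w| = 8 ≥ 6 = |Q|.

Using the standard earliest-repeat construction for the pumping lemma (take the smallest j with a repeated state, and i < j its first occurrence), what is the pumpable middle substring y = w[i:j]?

1

Run of M on w = 1 1 1 1 1 1 1 0:
  step 0: S0  (start)
  step 1: S5  (read 1: S0→S5)
  step 2: S5  (read 1: S5→S5)   ← first repeat (S5 seen earlier)
  step 3: S5  (read 1: S5→S5)
  step 4: S5  (read 1: S5→S5)
  step 5: S5  (read 1: S5→S5)
  step 6: S5  (read 1: S5→S5)
  step 7: S5  (read 1: S5→S5)
  step 8: S3  (read 0: S5→S3)

So i = 1, j = 2, giving x = w[0:1] = 1, y = w[1:2] = 1, z = w[2:8] = 111110.
Check: |xy| = 2 ≤ 6 and |y| = 1 ≥ 1. Reading y takes M from S5 back to S5, so every xyⁱz is accepted.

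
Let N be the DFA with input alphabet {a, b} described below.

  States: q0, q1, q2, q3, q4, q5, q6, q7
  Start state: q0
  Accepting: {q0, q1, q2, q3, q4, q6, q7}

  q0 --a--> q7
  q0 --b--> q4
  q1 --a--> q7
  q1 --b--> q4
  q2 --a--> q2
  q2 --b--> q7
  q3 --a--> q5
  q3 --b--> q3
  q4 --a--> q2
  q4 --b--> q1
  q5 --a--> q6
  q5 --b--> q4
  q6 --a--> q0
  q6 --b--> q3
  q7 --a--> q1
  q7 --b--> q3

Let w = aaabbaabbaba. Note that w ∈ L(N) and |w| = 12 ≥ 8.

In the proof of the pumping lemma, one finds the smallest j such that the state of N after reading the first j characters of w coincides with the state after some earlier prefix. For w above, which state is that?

Run of N on w = a a a b b a a b b a b a:
  step 0: q0  (start)
  step 1: q7  (read a: q0→q7)
  step 2: q1  (read a: q7→q1)
  step 3: q7  (read a: q1→q7)   ← first repeat (q7 seen earlier)
  step 4: q3  (read b: q7→q3)
  step 5: q3  (read b: q3→q3)
  step 6: q5  (read a: q3→q5)
  step 7: q6  (read a: q5→q6)
  step 8: q3  (read b: q6→q3)
  step 9: q3  (read b: q3→q3)
  step 10: q5  (read a: q3→q5)
  step 11: q4  (read b: q5→q4)
  step 12: q2  (read a: q4→q2)

The earliest repeat is at step j = 3: N is in q7, which it already visited at step i = 1.
Pumping length from the standard proof: p = 8 (the number of states). The repeated state found above gives |xy| = j ≤ 8 and |y| = j − i ≥ 1.

q7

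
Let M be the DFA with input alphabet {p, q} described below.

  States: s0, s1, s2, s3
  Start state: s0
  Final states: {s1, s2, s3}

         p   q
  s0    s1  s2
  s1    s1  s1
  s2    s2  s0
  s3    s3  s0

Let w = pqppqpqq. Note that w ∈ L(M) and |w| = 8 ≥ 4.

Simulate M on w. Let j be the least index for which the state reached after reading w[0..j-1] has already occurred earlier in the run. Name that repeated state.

s1

Run of M on w = p q p p q p q q:
  step 0: s0  (start)
  step 1: s1  (read p: s0→s1)
  step 2: s1  (read q: s1→s1)   ← first repeat (s1 seen earlier)
  step 3: s1  (read p: s1→s1)
  step 4: s1  (read p: s1→s1)
  step 5: s1  (read q: s1→s1)
  step 6: s1  (read p: s1→s1)
  step 7: s1  (read q: s1→s1)
  step 8: s1  (read q: s1→s1)

The earliest repeat is at step j = 2: M is in s1, which it already visited at step i = 1.
The DFA has 4 states, so the proof of the pumping lemma guarantees a repeated state among the first 4+1 visited; the segment between the two visits is the pumpable y.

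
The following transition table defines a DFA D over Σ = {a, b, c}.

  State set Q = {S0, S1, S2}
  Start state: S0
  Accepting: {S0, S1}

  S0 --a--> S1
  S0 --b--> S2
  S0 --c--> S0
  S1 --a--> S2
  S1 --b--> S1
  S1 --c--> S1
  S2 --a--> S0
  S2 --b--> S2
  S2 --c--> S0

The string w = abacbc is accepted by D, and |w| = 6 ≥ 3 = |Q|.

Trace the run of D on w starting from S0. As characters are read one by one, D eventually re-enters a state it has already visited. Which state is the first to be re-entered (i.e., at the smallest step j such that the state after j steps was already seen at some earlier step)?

S1

Run of D on w = a b a c b c:
  step 0: S0  (start)
  step 1: S1  (read a: S0→S1)
  step 2: S1  (read b: S1→S1)   ← first repeat (S1 seen earlier)
  step 3: S2  (read a: S1→S2)
  step 4: S0  (read c: S2→S0)
  step 5: S2  (read b: S0→S2)
  step 6: S0  (read c: S2→S0)

The earliest repeat is at step j = 2: D is in S1, which it already visited at step i = 1.
Since D has 3 states, any run of length ≥ 3 visits 3+1 states, so by pigeonhole some state repeats within the first 3 steps — that repeat gives the pumpable loop.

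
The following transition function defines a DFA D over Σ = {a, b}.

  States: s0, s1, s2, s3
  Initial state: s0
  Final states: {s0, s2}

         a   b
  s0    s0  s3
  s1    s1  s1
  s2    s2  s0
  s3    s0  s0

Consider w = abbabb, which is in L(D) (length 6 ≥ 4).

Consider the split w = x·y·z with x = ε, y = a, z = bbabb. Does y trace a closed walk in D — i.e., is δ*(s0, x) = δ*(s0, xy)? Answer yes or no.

State sequence: s0 -a-> s0

After x (step 0): s0. After xy (step 1): s0.
They match, so y = a drives D around a cycle from s0 back to itself; pumping y any number of times keeps D in s0 before reading z, and xyⁱz ∈ L(D) for every i ≥ 0.

yes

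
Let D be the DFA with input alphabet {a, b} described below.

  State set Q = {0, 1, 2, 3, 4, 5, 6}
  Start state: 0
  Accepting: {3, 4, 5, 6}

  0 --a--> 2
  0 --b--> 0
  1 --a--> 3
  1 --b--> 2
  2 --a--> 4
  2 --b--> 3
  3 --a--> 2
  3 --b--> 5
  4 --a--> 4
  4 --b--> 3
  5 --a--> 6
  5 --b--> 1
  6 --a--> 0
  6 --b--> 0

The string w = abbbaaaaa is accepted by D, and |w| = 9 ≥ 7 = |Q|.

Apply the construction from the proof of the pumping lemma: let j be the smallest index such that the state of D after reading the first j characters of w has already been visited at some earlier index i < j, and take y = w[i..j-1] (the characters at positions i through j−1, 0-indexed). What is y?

bba

State sequence: 0 -a-> 2 -b-> 3 -b-> 5 -b-> 1 -a-> 3 -a-> 2 -a-> 4 -a-> 4 -a-> 4
First repeat at step 5: 3 was already visited.

So i = 2, j = 5, giving x = w[0:2] = ab, y = w[2:5] = bba, z = w[5:9] = aaaa.
Check: |xy| = 5 ≤ 7 and |y| = 3 ≥ 1. Reading y takes D from 3 back to 3, so every xyⁱz is accepted.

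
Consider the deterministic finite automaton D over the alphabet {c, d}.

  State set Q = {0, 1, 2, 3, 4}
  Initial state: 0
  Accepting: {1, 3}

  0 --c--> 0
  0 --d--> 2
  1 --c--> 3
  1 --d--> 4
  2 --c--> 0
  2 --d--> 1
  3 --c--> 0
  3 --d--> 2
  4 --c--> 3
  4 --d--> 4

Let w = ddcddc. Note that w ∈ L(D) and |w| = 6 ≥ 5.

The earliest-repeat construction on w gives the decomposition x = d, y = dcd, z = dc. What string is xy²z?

ddcddcddc

xy^2z = d·dcd·dcd·dc = ddcddcddc.
Reading y = dcd takes D from 2 back to 2, so after x·y·y the machine is still in 2, and z then leads to the accepting state 3. Hence ddcddcddc ∈ L(D).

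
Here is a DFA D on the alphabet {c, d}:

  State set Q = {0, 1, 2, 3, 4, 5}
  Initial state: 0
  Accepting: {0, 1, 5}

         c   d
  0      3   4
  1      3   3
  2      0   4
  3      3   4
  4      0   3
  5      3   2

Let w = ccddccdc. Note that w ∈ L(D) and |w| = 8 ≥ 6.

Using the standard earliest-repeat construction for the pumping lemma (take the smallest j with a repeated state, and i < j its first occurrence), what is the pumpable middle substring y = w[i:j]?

c

Run of D on w = c c d d c c d c:
  step 0: 0  (start)
  step 1: 3  (read c: 0→3)
  step 2: 3  (read c: 3→3)   ← first repeat (3 seen earlier)
  step 3: 4  (read d: 3→4)
  step 4: 3  (read d: 4→3)
  step 5: 3  (read c: 3→3)
  step 6: 3  (read c: 3→3)
  step 7: 4  (read d: 3→4)
  step 8: 0  (read c: 4→0)

So i = 1, j = 2, giving x = w[0:1] = c, y = w[1:2] = c, z = w[2:8] = ddccdc.
Check: |xy| = 2 ≤ 6 and |y| = 1 ≥ 1. Reading y takes D from 3 back to 3, so every xyⁱz is accepted.
Pumping length from the standard proof: p = 6 (the number of states). The repeated state found above gives |xy| = j ≤ 6 and |y| = j − i ≥ 1.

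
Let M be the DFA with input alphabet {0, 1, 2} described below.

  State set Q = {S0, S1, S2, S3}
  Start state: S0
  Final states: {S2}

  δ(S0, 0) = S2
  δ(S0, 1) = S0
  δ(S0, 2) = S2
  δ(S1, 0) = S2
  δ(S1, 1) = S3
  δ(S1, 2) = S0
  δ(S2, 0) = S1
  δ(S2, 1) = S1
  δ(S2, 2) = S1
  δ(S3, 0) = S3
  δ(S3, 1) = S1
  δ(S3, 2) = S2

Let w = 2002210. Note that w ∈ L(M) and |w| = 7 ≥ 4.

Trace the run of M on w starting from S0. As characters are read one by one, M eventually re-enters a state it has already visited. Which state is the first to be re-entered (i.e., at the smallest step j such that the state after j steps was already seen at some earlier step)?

S2

Run of M on w = 2 0 0 2 2 1 0:
  step 0: S0  (start)
  step 1: S2  (read 2: S0→S2)
  step 2: S1  (read 0: S2→S1)
  step 3: S2  (read 0: S1→S2)   ← first repeat (S2 seen earlier)
  step 4: S1  (read 2: S2→S1)
  step 5: S0  (read 2: S1→S0)
  step 6: S0  (read 1: S0→S0)
  step 7: S2  (read 0: S0→S2)

The earliest repeat is at step j = 3: M is in S2, which it already visited at step i = 1.
Pumping length from the standard proof: p = 4 (the number of states). The repeated state found above gives |xy| = j ≤ 4 and |y| = j − i ≥ 1.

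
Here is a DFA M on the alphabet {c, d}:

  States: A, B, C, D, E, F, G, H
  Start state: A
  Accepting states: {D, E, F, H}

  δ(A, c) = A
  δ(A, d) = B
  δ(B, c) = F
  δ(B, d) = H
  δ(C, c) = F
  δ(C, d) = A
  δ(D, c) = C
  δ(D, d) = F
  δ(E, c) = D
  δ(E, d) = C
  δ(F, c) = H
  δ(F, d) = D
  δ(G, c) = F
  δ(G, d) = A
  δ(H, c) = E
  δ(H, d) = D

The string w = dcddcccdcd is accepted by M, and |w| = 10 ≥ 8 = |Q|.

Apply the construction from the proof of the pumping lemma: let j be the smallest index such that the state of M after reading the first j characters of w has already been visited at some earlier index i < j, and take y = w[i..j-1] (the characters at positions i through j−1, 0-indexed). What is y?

dd

Run of M on w = d c d d c c c d c d:
  step 0: A  (start)
  step 1: B  (read d: A→B)
  step 2: F  (read c: B→F)
  step 3: D  (read d: F→D)
  step 4: F  (read d: D→F)   ← first repeat (F seen earlier)
  step 5: H  (read c: F→H)
  step 6: E  (read c: H→E)
  step 7: D  (read c: E→D)
  step 8: F  (read d: D→F)
  step 9: H  (read c: F→H)
  step 10: D  (read d: H→D)

So i = 2, j = 4, giving x = w[0:2] = dc, y = w[2:4] = dd, z = w[4:10] = cccdcd.
Check: |xy| = 4 ≤ 8 and |y| = 2 ≥ 1. Reading y takes M from F back to F, so every xyⁱz is accepted.
With |Q| = 8, pigeonhole forces a state repeat no later than step 8; the substring read between the first and second visits to that state can be pumped.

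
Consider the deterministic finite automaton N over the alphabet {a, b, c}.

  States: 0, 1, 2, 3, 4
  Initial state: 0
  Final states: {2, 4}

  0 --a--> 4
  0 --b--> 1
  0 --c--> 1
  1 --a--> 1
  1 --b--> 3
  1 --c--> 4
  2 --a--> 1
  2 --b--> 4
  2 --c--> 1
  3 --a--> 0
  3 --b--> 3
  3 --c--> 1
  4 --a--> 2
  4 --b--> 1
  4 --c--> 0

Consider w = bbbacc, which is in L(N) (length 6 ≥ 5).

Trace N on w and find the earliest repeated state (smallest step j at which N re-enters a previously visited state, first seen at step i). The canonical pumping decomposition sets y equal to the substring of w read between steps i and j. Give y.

b

State sequence: 0 -b-> 1 -b-> 3 -b-> 3 -a-> 0 -c-> 1 -c-> 4
First repeat at step 3: 3 was already visited.

So i = 2, j = 3, giving x = w[0:2] = bb, y = w[2:3] = b, z = w[3:6] = acc.
Check: |xy| = 3 ≤ 5 and |y| = 1 ≥ 1. Reading y takes N from 3 back to 3, so every xyⁱz is accepted.
Pumping length from the standard proof: p = 5 (the number of states). The repeated state found above gives |xy| = j ≤ 5 and |y| = j − i ≥ 1.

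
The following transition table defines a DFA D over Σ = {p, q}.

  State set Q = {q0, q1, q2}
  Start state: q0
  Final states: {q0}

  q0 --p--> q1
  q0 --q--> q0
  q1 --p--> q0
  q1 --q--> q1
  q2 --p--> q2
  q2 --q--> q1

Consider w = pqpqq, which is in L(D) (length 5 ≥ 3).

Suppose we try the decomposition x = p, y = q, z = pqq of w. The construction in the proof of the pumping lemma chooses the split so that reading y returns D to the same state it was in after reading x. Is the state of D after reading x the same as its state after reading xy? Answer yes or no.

State sequence: q0 -p-> q1 -q-> q1

After x (step 1): q1. After xy (step 2): q1.
They match, so y = q drives D around a cycle from q1 back to itself; pumping y any number of times keeps D in q1 before reading z, and xyⁱz ∈ L(D) for every i ≥ 0.

yes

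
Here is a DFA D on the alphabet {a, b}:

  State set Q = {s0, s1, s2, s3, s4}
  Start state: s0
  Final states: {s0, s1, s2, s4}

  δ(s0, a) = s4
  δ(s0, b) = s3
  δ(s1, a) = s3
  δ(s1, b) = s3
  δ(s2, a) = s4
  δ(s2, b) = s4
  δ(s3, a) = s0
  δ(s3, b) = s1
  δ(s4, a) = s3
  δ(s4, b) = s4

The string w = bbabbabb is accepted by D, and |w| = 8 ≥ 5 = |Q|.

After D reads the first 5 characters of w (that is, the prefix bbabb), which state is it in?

s3

State sequence: s0 -b-> s3 -b-> s1 -a-> s3 -b-> s1 -b-> s3

After reading 5 characters, D is in state s3.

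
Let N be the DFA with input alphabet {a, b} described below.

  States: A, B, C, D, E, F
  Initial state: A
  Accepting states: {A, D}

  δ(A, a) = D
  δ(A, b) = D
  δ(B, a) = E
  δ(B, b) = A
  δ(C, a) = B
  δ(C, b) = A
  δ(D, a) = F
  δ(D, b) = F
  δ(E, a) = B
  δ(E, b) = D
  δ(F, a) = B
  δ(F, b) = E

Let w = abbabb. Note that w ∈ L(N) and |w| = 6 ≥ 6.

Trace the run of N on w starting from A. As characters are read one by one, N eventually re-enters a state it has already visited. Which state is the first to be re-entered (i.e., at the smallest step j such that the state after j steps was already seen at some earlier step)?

State sequence: A -a-> D -b-> F -b-> E -a-> B -b-> A -b-> D
First repeat at step 5: A was already visited.

The earliest repeat is at step j = 5: N is in A, which it already visited at step i = 0.
Since N has 6 states, any run of length ≥ 6 visits 6+1 states, so by pigeonhole some state repeats within the first 6 steps — that repeat gives the pumpable loop.

A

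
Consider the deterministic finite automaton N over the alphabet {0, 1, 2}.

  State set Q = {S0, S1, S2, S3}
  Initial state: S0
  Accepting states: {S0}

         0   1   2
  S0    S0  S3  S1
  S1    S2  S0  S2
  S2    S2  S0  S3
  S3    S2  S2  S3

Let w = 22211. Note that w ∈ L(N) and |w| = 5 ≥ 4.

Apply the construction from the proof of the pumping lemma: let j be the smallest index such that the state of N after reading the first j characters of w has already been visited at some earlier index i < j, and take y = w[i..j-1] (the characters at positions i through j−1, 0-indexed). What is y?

Run of N on w = 2 2 2 1 1:
  step 0: S0  (start)
  step 1: S1  (read 2: S0→S1)
  step 2: S2  (read 2: S1→S2)
  step 3: S3  (read 2: S2→S3)
  step 4: S2  (read 1: S3→S2)   ← first repeat (S2 seen earlier)
  step 5: S0  (read 1: S2→S0)

So i = 2, j = 4, giving x = w[0:2] = 22, y = w[2:4] = 21, z = w[4:5] = 1.
Check: |xy| = 4 ≤ 4 and |y| = 2 ≥ 1. Reading y takes N from S2 back to S2, so every xyⁱz is accepted.

21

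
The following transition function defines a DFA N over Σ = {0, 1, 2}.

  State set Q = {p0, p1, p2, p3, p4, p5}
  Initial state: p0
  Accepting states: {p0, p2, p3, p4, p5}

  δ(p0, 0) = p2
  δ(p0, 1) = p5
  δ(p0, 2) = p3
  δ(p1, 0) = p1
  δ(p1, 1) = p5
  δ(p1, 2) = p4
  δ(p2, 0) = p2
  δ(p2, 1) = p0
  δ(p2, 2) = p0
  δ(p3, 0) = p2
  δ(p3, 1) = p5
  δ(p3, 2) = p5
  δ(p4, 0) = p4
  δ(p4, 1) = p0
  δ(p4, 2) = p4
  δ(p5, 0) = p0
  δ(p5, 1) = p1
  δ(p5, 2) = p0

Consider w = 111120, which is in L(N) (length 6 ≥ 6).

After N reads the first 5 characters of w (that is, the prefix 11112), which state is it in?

p4

State sequence: p0 -1-> p5 -1-> p1 -1-> p5 -1-> p1 -2-> p4

After reading 5 characters, N is in state p4.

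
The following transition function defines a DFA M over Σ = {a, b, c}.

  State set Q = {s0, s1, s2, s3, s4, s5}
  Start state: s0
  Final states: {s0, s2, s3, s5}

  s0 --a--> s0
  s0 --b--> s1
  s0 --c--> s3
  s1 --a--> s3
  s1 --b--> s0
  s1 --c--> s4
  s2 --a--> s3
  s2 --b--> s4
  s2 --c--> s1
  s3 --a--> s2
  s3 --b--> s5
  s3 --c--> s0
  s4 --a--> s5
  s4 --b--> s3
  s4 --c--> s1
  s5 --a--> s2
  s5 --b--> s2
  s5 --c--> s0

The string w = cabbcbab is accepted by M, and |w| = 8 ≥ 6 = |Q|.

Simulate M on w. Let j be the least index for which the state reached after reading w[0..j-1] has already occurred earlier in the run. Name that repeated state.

s3

Run of M on w = c a b b c b a b:
  step 0: s0  (start)
  step 1: s3  (read c: s0→s3)
  step 2: s2  (read a: s3→s2)
  step 3: s4  (read b: s2→s4)
  step 4: s3  (read b: s4→s3)   ← first repeat (s3 seen earlier)
  step 5: s0  (read c: s3→s0)
  step 6: s1  (read b: s0→s1)
  step 7: s3  (read a: s1→s3)
  step 8: s5  (read b: s3→s5)

The earliest repeat is at step j = 4: M is in s3, which it already visited at step i = 1.
Pumping length from the standard proof: p = 6 (the number of states). The repeated state found above gives |xy| = j ≤ 6 and |y| = j − i ≥ 1.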